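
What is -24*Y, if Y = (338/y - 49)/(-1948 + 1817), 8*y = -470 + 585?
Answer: -70344/15065 ≈ -4.6694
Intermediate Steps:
y = 115/8 (y = (-470 + 585)/8 = (⅛)*115 = 115/8 ≈ 14.375)
Y = 2931/15065 (Y = (338/(115/8) - 49)/(-1948 + 1817) = (338*(8/115) - 49)/(-131) = (2704/115 - 49)*(-1/131) = -2931/115*(-1/131) = 2931/15065 ≈ 0.19456)
-24*Y = -24*2931/15065 = -70344/15065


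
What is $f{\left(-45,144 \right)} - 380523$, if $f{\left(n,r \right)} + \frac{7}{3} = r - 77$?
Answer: $- \frac{1141375}{3} \approx -3.8046 \cdot 10^{5}$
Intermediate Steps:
$f{\left(n,r \right)} = - \frac{238}{3} + r$ ($f{\left(n,r \right)} = - \frac{7}{3} + \left(r - 77\right) = - \frac{7}{3} + \left(-77 + r\right) = - \frac{238}{3} + r$)
$f{\left(-45,144 \right)} - 380523 = \left(- \frac{238}{3} + 144\right) - 380523 = \frac{194}{3} - 380523 = - \frac{1141375}{3}$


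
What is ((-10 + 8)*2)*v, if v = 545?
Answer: -2180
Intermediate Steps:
((-10 + 8)*2)*v = ((-10 + 8)*2)*545 = -2*2*545 = -4*545 = -2180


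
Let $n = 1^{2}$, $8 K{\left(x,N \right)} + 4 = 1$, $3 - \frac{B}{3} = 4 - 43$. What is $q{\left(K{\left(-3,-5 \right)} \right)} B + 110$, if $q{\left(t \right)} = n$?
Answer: $236$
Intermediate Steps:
$B = 126$ ($B = 9 - 3 \left(4 - 43\right) = 9 - -117 = 9 + 117 = 126$)
$K{\left(x,N \right)} = - \frac{3}{8}$ ($K{\left(x,N \right)} = - \frac{1}{2} + \frac{1}{8} \cdot 1 = - \frac{1}{2} + \frac{1}{8} = - \frac{3}{8}$)
$n = 1$
$q{\left(t \right)} = 1$
$q{\left(K{\left(-3,-5 \right)} \right)} B + 110 = 1 \cdot 126 + 110 = 126 + 110 = 236$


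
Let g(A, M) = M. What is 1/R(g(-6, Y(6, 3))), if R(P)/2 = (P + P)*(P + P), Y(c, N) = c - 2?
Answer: 1/128 ≈ 0.0078125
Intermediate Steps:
Y(c, N) = -2 + c
R(P) = 8*P**2 (R(P) = 2*((P + P)*(P + P)) = 2*((2*P)*(2*P)) = 2*(4*P**2) = 8*P**2)
1/R(g(-6, Y(6, 3))) = 1/(8*(-2 + 6)**2) = 1/(8*4**2) = 1/(8*16) = 1/128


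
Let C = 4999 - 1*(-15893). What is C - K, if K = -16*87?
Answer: 22284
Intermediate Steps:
C = 20892 (C = 4999 + 15893 = 20892)
K = -1392
C - K = 20892 - 1*(-1392) = 20892 + 1392 = 22284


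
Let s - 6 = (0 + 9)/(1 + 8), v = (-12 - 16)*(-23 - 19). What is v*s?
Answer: 8232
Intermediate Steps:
v = 1176 (v = -28*(-42) = 1176)
s = 7 (s = 6 + (0 + 9)/(1 + 8) = 6 + 9/9 = 6 + 9*(1/9) = 6 + 1 = 7)
v*s = 1176*7 = 8232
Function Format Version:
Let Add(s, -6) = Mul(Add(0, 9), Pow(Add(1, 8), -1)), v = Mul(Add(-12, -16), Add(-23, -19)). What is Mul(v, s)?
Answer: 8232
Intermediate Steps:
v = 1176 (v = Mul(-28, -42) = 1176)
s = 7 (s = Add(6, Mul(Add(0, 9), Pow(Add(1, 8), -1))) = Add(6, Mul(9, Pow(9, -1))) = Add(6, Mul(9, Rational(1, 9))) = Add(6, 1) = 7)
Mul(v, s) = Mul(1176, 7) = 8232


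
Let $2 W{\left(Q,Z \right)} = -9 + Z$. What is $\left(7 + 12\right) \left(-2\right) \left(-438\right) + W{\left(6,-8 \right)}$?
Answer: $\frac{33271}{2} \approx 16636.0$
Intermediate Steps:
$W{\left(Q,Z \right)} = - \frac{9}{2} + \frac{Z}{2}$ ($W{\left(Q,Z \right)} = \frac{-9 + Z}{2} = - \frac{9}{2} + \frac{Z}{2}$)
$\left(7 + 12\right) \left(-2\right) \left(-438\right) + W{\left(6,-8 \right)} = \left(7 + 12\right) \left(-2\right) \left(-438\right) + \left(- \frac{9}{2} + \frac{1}{2} \left(-8\right)\right) = 19 \left(-2\right) \left(-438\right) - \frac{17}{2} = \left(-38\right) \left(-438\right) - \frac{17}{2} = 16644 - \frac{17}{2} = \frac{33271}{2}$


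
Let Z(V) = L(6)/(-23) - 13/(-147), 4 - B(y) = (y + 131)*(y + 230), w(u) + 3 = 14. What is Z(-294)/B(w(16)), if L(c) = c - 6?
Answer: -13/5030046 ≈ -2.5845e-6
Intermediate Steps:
w(u) = 11 (w(u) = -3 + 14 = 11)
B(y) = 4 - (131 + y)*(230 + y) (B(y) = 4 - (y + 131)*(y + 230) = 4 - (131 + y)*(230 + y))
L(c) = -6 + c
Z(V) = 13/147 (Z(V) = (-6 + 6)/(-23) - 13/(-147) = 0*(-1/23) - 13*(-1/147) = 0 + 13/147 = 13/147)
Z(-294)/B(w(16)) = 13/(147*(-30126 - 1*11² - 361*11)) = 13/(147*(-30126 - 1*121 - 3971)) = 13/(147*(-30126 - 121 - 3971)) = (13/147)/(-34218) = (13/147)*(-1/34218) = -13/5030046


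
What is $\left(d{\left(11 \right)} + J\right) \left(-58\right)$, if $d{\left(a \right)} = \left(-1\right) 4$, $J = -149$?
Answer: $8874$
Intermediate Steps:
$d{\left(a \right)} = -4$
$\left(d{\left(11 \right)} + J\right) \left(-58\right) = \left(-4 - 149\right) \left(-58\right) = \left(-153\right) \left(-58\right) = 8874$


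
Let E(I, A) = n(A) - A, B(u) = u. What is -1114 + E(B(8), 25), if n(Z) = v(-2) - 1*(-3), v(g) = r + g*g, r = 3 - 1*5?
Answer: -1134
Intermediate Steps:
r = -2 (r = 3 - 5 = -2)
v(g) = -2 + g**2 (v(g) = -2 + g*g = -2 + g**2)
n(Z) = 5 (n(Z) = (-2 + (-2)**2) - 1*(-3) = (-2 + 4) + 3 = 2 + 3 = 5)
E(I, A) = 5 - A
-1114 + E(B(8), 25) = -1114 + (5 - 1*25) = -1114 + (5 - 25) = -1114 - 20 = -1134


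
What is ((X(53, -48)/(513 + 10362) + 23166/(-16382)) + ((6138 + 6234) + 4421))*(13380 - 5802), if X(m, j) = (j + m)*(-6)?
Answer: 755650853571204/5938475 ≈ 1.2725e+8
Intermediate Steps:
X(m, j) = -6*j - 6*m
((X(53, -48)/(513 + 10362) + 23166/(-16382)) + ((6138 + 6234) + 4421))*(13380 - 5802) = (((-6*(-48) - 6*53)/(513 + 10362) + 23166/(-16382)) + ((6138 + 6234) + 4421))*(13380 - 5802) = (((288 - 318)/10875 + 23166*(-1/16382)) + (12372 + 4421))*7578 = ((-30*1/10875 - 11583/8191) + 16793)*7578 = ((-2/725 - 11583/8191) + 16793)*7578 = (-8414057/5938475 + 16793)*7578 = (99716396618/5938475)*7578 = 755650853571204/5938475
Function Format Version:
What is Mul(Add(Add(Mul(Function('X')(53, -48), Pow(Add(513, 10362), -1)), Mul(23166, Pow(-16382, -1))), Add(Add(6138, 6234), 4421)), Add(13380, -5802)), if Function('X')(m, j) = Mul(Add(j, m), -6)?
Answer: Rational(755650853571204, 5938475) ≈ 1.2725e+8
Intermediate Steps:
Function('X')(m, j) = Add(Mul(-6, j), Mul(-6, m))
Mul(Add(Add(Mul(Function('X')(53, -48), Pow(Add(513, 10362), -1)), Mul(23166, Pow(-16382, -1))), Add(Add(6138, 6234), 4421)), Add(13380, -5802)) = Mul(Add(Add(Mul(Add(Mul(-6, -48), Mul(-6, 53)), Pow(Add(513, 10362), -1)), Mul(23166, Pow(-16382, -1))), Add(Add(6138, 6234), 4421)), Add(13380, -5802)) = Mul(Add(Add(Mul(Add(288, -318), Pow(10875, -1)), Mul(23166, Rational(-1, 16382))), Add(12372, 4421)), 7578) = Mul(Add(Add(Mul(-30, Rational(1, 10875)), Rational(-11583, 8191)), 16793), 7578) = Mul(Add(Add(Rational(-2, 725), Rational(-11583, 8191)), 16793), 7578) = Mul(Add(Rational(-8414057, 5938475), 16793), 7578) = Mul(Rational(99716396618, 5938475), 7578) = Rational(755650853571204, 5938475)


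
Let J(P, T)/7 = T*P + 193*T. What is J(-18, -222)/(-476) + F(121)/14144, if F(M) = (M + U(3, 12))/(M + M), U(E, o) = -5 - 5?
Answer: 1955553711/3422848 ≈ 571.32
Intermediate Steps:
U(E, o) = -10
F(M) = (-10 + M)/(2*M) (F(M) = (M - 10)/(M + M) = (-10 + M)/((2*M)) = (-10 + M)*(1/(2*M)) = (-10 + M)/(2*M))
J(P, T) = 1351*T + 7*P*T (J(P, T) = 7*(T*P + 193*T) = 7*(P*T + 193*T) = 7*(193*T + P*T) = 1351*T + 7*P*T)
J(-18, -222)/(-476) + F(121)/14144 = (7*(-222)*(193 - 18))/(-476) + ((1/2)*(-10 + 121)/121)/14144 = (7*(-222)*175)*(-1/476) + ((1/2)*(1/121)*111)*(1/14144) = -271950*(-1/476) + (111/242)*(1/14144) = 19425/34 + 111/3422848 = 1955553711/3422848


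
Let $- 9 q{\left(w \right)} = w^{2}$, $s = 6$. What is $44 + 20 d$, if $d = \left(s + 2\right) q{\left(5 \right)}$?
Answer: $- \frac{3604}{9} \approx -400.44$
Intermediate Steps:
$q{\left(w \right)} = - \frac{w^{2}}{9}$
$d = - \frac{200}{9}$ ($d = \left(6 + 2\right) \left(- \frac{5^{2}}{9}\right) = 8 \left(\left(- \frac{1}{9}\right) 25\right) = 8 \left(- \frac{25}{9}\right) = - \frac{200}{9} \approx -22.222$)
$44 + 20 d = 44 + 20 \left(- \frac{200}{9}\right) = 44 - \frac{4000}{9} = - \frac{3604}{9}$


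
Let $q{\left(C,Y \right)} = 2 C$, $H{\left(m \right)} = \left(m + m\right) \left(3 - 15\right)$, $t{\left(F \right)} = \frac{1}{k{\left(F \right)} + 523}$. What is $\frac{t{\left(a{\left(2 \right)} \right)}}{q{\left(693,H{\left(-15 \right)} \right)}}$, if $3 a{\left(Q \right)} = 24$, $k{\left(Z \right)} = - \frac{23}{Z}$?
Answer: $\frac{4}{2883573} \approx 1.3872 \cdot 10^{-6}$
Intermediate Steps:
$a{\left(Q \right)} = 8$ ($a{\left(Q \right)} = \frac{1}{3} \cdot 24 = 8$)
$t{\left(F \right)} = \frac{1}{523 - \frac{23}{F}}$ ($t{\left(F \right)} = \frac{1}{- \frac{23}{F} + 523} = \frac{1}{523 - \frac{23}{F}}$)
$H{\left(m \right)} = - 24 m$ ($H{\left(m \right)} = 2 m \left(-12\right) = - 24 m$)
$\frac{t{\left(a{\left(2 \right)} \right)}}{q{\left(693,H{\left(-15 \right)} \right)}} = \frac{8 \frac{1}{-23 + 523 \cdot 8}}{2 \cdot 693} = \frac{8 \frac{1}{-23 + 4184}}{1386} = \frac{8}{4161} \cdot \frac{1}{1386} = \frac{4}{2883573}$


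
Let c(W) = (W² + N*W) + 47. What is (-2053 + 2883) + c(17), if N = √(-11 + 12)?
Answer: 1183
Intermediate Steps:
N = 1 (N = √1 = 1)
c(W) = 47 + W + W² (c(W) = (W² + 1*W) + 47 = (W² + W) + 47 = (W + W²) + 47 = 47 + W + W²)
(-2053 + 2883) + c(17) = (-2053 + 2883) + (47 + 17 + 17²) = 830 + (47 + 17 + 289) = 830 + 353 = 1183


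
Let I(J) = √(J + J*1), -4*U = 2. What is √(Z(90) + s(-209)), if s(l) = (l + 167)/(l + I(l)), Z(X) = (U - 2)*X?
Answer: √3*√((-15661 + 75*I*√418)/(209 - I*√418)) ≈ 0.00064935 + 14.993*I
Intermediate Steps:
U = -½ (U = -¼*2 = -½ ≈ -0.50000)
I(J) = √2*√J (I(J) = √(J + J) = √(2*J) = √2*√J)
Z(X) = -5*X/2 (Z(X) = (-½ - 2)*X = -5*X/2)
s(l) = (167 + l)/(l + √2*√l) (s(l) = (l + 167)/(l + √2*√l) = (167 + l)/(l + √2*√l))
√(Z(90) + s(-209)) = √(-5/2*90 + (167 - 209)/(-209 + √2*√(-209))) = √(-225 - 42/(-209 + √2*(I*√209))) = √(-225 - 42/(-209 + I*√418))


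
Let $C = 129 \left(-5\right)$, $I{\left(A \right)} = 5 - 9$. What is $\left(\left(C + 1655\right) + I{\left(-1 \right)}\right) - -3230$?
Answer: $4236$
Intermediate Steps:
$I{\left(A \right)} = -4$ ($I{\left(A \right)} = 5 - 9 = -4$)
$C = -645$
$\left(\left(C + 1655\right) + I{\left(-1 \right)}\right) - -3230 = \left(\left(-645 + 1655\right) - 4\right) - -3230 = \left(1010 - 4\right) + 3230 = 1006 + 3230 = 4236$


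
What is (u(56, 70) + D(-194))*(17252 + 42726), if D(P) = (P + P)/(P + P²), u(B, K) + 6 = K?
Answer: 740728300/193 ≈ 3.8380e+6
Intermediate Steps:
u(B, K) = -6 + K
D(P) = 2*P/(P + P²) (D(P) = (2*P)/(P + P²) = 2*P/(P + P²))
(u(56, 70) + D(-194))*(17252 + 42726) = ((-6 + 70) + 2/(1 - 194))*(17252 + 42726) = (64 + 2/(-193))*59978 = (64 + 2*(-1/193))*59978 = (64 - 2/193)*59978 = (12350/193)*59978 = 740728300/193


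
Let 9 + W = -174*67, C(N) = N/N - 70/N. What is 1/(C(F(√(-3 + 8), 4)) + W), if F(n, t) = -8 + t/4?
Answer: -1/11656 ≈ -8.5793e-5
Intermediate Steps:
F(n, t) = -8 + t/4 (F(n, t) = -8 + t*(¼) = -8 + t/4)
C(N) = 1 - 70/N
W = -11667 (W = -9 - 174*67 = -9 - 11658 = -11667)
1/(C(F(√(-3 + 8), 4)) + W) = 1/((-70 + (-8 + (¼)*4))/(-8 + (¼)*4) - 11667) = 1/((-70 + (-8 + 1))/(-8 + 1) - 11667) = 1/((-70 - 7)/(-7) - 11667) = 1/(-⅐*(-77) - 11667) = 1/(11 - 11667) = 1/(-11656) = -1/11656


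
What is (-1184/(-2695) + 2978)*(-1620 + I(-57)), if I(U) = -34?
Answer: -13276482676/2695 ≈ -4.9263e+6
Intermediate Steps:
(-1184/(-2695) + 2978)*(-1620 + I(-57)) = (-1184/(-2695) + 2978)*(-1620 - 34) = (-1184*(-1/2695) + 2978)*(-1654) = (1184/2695 + 2978)*(-1654) = (8026894/2695)*(-1654) = -13276482676/2695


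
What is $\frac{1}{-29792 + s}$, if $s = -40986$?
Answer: $- \frac{1}{70778} \approx -1.4129 \cdot 10^{-5}$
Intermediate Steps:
$\frac{1}{-29792 + s} = \frac{1}{-29792 - 40986} = \frac{1}{-70778} = - \frac{1}{70778}$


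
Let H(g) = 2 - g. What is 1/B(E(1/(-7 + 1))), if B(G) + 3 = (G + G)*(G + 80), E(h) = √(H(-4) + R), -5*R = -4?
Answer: -265/4349191 + 800*√170/4349191 ≈ 0.0023374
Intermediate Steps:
R = ⅘ (R = -⅕*(-4) = ⅘ ≈ 0.80000)
E(h) = √170/5 (E(h) = √((2 - 1*(-4)) + ⅘) = √((2 + 4) + ⅘) = √(6 + ⅘) = √(34/5) = √170/5)
B(G) = -3 + 2*G*(80 + G) (B(G) = -3 + (G + G)*(G + 80) = -3 + (2*G)*(80 + G) = -3 + 2*G*(80 + G))
1/B(E(1/(-7 + 1))) = 1/(-3 + 2*(√170/5)² + 160*(√170/5)) = 1/(-3 + 2*(34/5) + 32*√170) = 1/(-3 + 68/5 + 32*√170) = 1/(53/5 + 32*√170)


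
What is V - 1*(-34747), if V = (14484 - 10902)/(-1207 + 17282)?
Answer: 558561607/16075 ≈ 34747.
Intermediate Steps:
V = 3582/16075 ≈ 0.22283
V - 1*(-34747) = 3582/16075 - 1*(-34747) = 3582/16075 + 34747 = 558561607/16075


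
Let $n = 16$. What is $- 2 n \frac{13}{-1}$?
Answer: $416$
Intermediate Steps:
$- 2 n \frac{13}{-1} = \left(-2\right) 16 \frac{13}{-1} = - 32 \cdot 13 \left(-1\right) = \left(-32\right) \left(-13\right) = 416$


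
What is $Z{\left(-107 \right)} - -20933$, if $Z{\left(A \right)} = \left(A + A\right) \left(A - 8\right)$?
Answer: $45543$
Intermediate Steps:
$Z{\left(A \right)} = 2 A \left(-8 + A\right)$
$Z{\left(-107 \right)} - -20933 = 2 \left(-107\right) \left(-8 - 107\right) - -20933 = 2 \left(-107\right) \left(-115\right) + 20933 = 24610 + 20933 = 45543$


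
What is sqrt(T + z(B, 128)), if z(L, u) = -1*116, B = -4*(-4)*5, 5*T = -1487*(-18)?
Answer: sqrt(130930)/5 ≈ 72.369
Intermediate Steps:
T = 26766/5 (T = (-1487*(-18))/5 = (1/5)*26766 = 26766/5 ≈ 5353.2)
B = 80 (B = 16*5 = 80)
z(L, u) = -116
sqrt(T + z(B, 128)) = sqrt(26766/5 - 116) = sqrt(26186/5) = sqrt(130930)/5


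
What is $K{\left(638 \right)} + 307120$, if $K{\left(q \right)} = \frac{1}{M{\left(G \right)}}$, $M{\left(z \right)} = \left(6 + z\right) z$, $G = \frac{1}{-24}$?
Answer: $\frac{43917584}{143} \approx 3.0712 \cdot 10^{5}$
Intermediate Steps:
$G = - \frac{1}{24} \approx -0.041667$
$M{\left(z \right)} = z \left(6 + z\right)$
$K{\left(q \right)} = - \frac{576}{143}$ ($K{\left(q \right)} = \frac{1}{\left(- \frac{1}{24}\right) \left(6 - \frac{1}{24}\right)} = \frac{1}{\left(- \frac{1}{24}\right) \frac{143}{24}} = \frac{1}{- \frac{143}{576}} = - \frac{576}{143}$)
$K{\left(638 \right)} + 307120 = - \frac{576}{143} + 307120 = \frac{43917584}{143}$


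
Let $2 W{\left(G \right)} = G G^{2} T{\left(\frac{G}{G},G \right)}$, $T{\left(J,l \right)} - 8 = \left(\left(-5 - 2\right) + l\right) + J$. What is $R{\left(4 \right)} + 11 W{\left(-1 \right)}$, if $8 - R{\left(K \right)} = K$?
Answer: $- \frac{3}{2} \approx -1.5$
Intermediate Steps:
$R{\left(K \right)} = 8 - K$
$T{\left(J,l \right)} = 1 + J + l$ ($T{\left(J,l \right)} = 8 + \left(\left(\left(-5 - 2\right) + l\right) + J\right) = 8 + \left(\left(-7 + l\right) + J\right) = 8 + \left(-7 + J + l\right) = 1 + J + l$)
$W{\left(G \right)} = \frac{G^{3} \left(2 + G\right)}{2}$ ($W{\left(G \right)} = \frac{G G^{2} \left(1 + \frac{G}{G} + G\right)}{2} = \frac{G^{3} \left(1 + 1 + G\right)}{2} = \frac{G^{3} \left(2 + G\right)}{2}$)
$R{\left(4 \right)} + 11 W{\left(-1 \right)} = \left(8 - 4\right) + 11 \frac{\left(-1\right)^{3} \left(2 - 1\right)}{2} = \left(8 - 4\right) + 11 \cdot \frac{1}{2} \left(-1\right) 1 = 4 + 11 \left(- \frac{1}{2}\right) = 4 - \frac{11}{2} = - \frac{3}{2}$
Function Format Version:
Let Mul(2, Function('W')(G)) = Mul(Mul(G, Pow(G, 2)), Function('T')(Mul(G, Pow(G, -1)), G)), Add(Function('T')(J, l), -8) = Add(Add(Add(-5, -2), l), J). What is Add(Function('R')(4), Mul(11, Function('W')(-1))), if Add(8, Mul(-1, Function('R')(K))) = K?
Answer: Rational(-3, 2) ≈ -1.5000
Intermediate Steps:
Function('R')(K) = Add(8, Mul(-1, K))
Function('T')(J, l) = Add(1, J, l) (Function('T')(J, l) = Add(8, Add(Add(Add(-5, -2), l), J)) = Add(8, Add(Add(-7, l), J)) = Add(8, Add(-7, J, l)) = Add(1, J, l))
Function('W')(G) = Mul(Rational(1, 2), Pow(G, 3), Add(2, G)) (Function('W')(G) = Mul(Rational(1, 2), Mul(Mul(G, Pow(G, 2)), Add(1, Mul(G, Pow(G, -1)), G))) = Mul(Rational(1, 2), Mul(Pow(G, 3), Add(1, 1, G))) = Mul(Rational(1, 2), Mul(Pow(G, 3), Add(2, G))) = Mul(Rational(1, 2), Pow(G, 3), Add(2, G)))
Add(Function('R')(4), Mul(11, Function('W')(-1))) = Add(Add(8, Mul(-1, 4)), Mul(11, Mul(Rational(1, 2), Pow(-1, 3), Add(2, -1)))) = Add(Add(8, -4), Mul(11, Mul(Rational(1, 2), -1, 1))) = Add(4, Mul(11, Rational(-1, 2))) = Add(4, Rational(-11, 2)) = Rational(-3, 2)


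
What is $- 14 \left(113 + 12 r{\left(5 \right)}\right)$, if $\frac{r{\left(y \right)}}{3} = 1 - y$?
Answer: $434$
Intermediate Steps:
$r{\left(y \right)} = 3 - 3 y$ ($r{\left(y \right)} = 3 \left(1 - y\right) = 3 - 3 y$)
$- 14 \left(113 + 12 r{\left(5 \right)}\right) = - 14 \left(113 + 12 \left(3 - 15\right)\right) = - 14 \left(113 + 12 \left(-12\right)\right) = - 14 \left(113 - 144\right) = \left(-14\right) \left(-31\right) = 434$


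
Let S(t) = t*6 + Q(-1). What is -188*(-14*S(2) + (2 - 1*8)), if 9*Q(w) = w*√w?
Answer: 32712 - 2632*I/9 ≈ 32712.0 - 292.44*I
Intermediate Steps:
Q(w) = w^(3/2)/9 (Q(w) = (w*√w)/9 = w^(3/2)/9)
S(t) = 6*t - I/9 (S(t) = t*6 + (-1)^(3/2)/9 = 6*t + (-I)/9 = 6*t - I/9)
-188*(-14*S(2) + (2 - 1*8)) = -188*(-14*(6*2 - I/9) + (2 - 1*8)) = -188*(-14*(12 - I/9) + (2 - 8)) = -188*((-168 + 14*I/9) - 6) = -188*(-174 + 14*I/9) = 32712 - 2632*I/9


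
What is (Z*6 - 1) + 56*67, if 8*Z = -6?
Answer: 7493/2 ≈ 3746.5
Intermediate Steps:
Z = -¾ (Z = (⅛)*(-6) = -¾ ≈ -0.75000)
(Z*6 - 1) + 56*67 = (-¾*6 - 1) + 56*67 = (-9/2 - 1) + 3752 = -11/2 + 3752 = 7493/2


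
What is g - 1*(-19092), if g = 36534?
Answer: 55626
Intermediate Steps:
g - 1*(-19092) = 36534 - 1*(-19092) = 36534 + 19092 = 55626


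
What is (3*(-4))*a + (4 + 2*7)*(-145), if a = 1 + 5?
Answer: -2682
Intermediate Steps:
a = 6
(3*(-4))*a + (4 + 2*7)*(-145) = (3*(-4))*6 + (4 + 2*7)*(-145) = -12*6 + (4 + 14)*(-145) = -72 + 18*(-145) = -72 - 2610 = -2682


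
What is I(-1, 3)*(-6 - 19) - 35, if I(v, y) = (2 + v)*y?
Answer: -110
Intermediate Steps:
I(v, y) = y*(2 + v)
I(-1, 3)*(-6 - 19) - 35 = (3*(2 - 1))*(-6 - 19) - 35 = (3*1)*(-25) - 35 = 3*(-25) - 35 = -75 - 35 = -110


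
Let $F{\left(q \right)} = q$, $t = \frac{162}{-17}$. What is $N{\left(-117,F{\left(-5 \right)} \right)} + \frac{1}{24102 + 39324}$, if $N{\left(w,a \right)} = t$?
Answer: $- \frac{10274995}{1078242} \approx -9.5294$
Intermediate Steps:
$t = - \frac{162}{17}$ ($t = 162 \left(- \frac{1}{17}\right) = - \frac{162}{17} \approx -9.5294$)
$N{\left(w,a \right)} = - \frac{162}{17}$
$N{\left(-117,F{\left(-5 \right)} \right)} + \frac{1}{24102 + 39324} = - \frac{162}{17} + \frac{1}{24102 + 39324} = - \frac{162}{17} + \frac{1}{63426} = - \frac{10274995}{1078242}$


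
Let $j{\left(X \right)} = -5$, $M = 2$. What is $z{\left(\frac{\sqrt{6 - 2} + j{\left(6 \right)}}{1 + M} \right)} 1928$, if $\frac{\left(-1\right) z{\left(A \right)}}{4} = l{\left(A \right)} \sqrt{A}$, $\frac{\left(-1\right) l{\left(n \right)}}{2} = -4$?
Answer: $- 61696 i \approx - 61696.0 i$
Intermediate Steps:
$l{\left(n \right)} = 8$ ($l{\left(n \right)} = \left(-2\right) \left(-4\right) = 8$)
$z{\left(A \right)} = - 32 \sqrt{A}$ ($z{\left(A \right)} = - 4 \cdot 8 \sqrt{A} = - 32 \sqrt{A}$)
$z{\left(\frac{\sqrt{6 - 2} + j{\left(6 \right)}}{1 + M} \right)} 1928 = - 32 \sqrt{\frac{\sqrt{6 - 2} - 5}{1 + 2}} \cdot 1928 = - 32 \sqrt{\frac{\sqrt{4} - 5}{3}} \cdot 1928 = - 32 \sqrt{\left(2 - 5\right) \frac{1}{3}} \cdot 1928 = - 32 \sqrt{\left(-3\right) \frac{1}{3}} \cdot 1928 = - 32 \sqrt{-1} \cdot 1928 = - 32 i 1928 = - 61696 i$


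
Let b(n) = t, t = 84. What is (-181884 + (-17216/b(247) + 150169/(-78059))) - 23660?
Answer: -337274860501/1639239 ≈ -2.0575e+5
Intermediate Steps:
b(n) = 84
(-181884 + (-17216/b(247) + 150169/(-78059))) - 23660 = (-181884 + (-17216/84 + 150169/(-78059))) - 23660 = (-181884 + (-17216*1/84 + 150169*(-1/78059))) - 23660 = (-181884 + (-4304/21 - 150169/78059)) - 23660 = (-181884 - 339119485/1639239) - 23660 = -298490465761/1639239 - 23660 = -337274860501/1639239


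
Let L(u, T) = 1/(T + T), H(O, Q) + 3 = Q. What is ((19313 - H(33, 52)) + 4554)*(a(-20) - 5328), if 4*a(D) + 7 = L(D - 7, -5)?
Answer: -2538891619/20 ≈ -1.2694e+8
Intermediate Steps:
H(O, Q) = -3 + Q
L(u, T) = 1/(2*T)
a(D) = -71/40 (a(D) = -7/4 + ((½)/(-5))/4 = -7/4 + ((½)*(-⅕))/4 = -7/4 + (¼)*(-⅒) = -7/4 - 1/40 = -71/40)
((19313 - H(33, 52)) + 4554)*(a(-20) - 5328) = ((19313 - (-3 + 52)) + 4554)*(-71/40 - 5328) = ((19313 - 1*49) + 4554)*(-213191/40) = ((19313 - 49) + 4554)*(-213191/40) = (19264 + 4554)*(-213191/40) = 23818*(-213191/40) = -2538891619/20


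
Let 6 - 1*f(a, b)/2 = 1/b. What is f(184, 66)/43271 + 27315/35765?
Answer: 7803678044/10214076279 ≈ 0.76401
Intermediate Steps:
f(a, b) = 12 - 2/b
f(184, 66)/43271 + 27315/35765 = (12 - 2/66)/43271 + 27315/35765 = (12 - 2*1/66)*(1/43271) + 27315*(1/35765) = (12 - 1/33)*(1/43271) + 5463/7153 = (395/33)*(1/43271) + 5463/7153 = 395/1427943 + 5463/7153 = 7803678044/10214076279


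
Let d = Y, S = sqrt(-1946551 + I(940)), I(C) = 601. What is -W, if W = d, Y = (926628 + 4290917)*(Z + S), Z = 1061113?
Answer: -5536404827585 - 26087725*I*sqrt(77838) ≈ -5.5364e+12 - 7.2783e+9*I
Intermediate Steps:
S = 5*I*sqrt(77838) (S = sqrt(-1946551 + 601) = sqrt(-1945950) = 5*I*sqrt(77838) ≈ 1395.0*I)
Y = 5536404827585 + 26087725*I*sqrt(77838) (Y = (926628 + 4290917)*(1061113 + 5*I*sqrt(77838)) = 5217545*(1061113 + 5*I*sqrt(77838)) = 5536404827585 + 26087725*I*sqrt(77838) ≈ 5.5364e+12 + 7.2783e+9*I)
d = 5536404827585 + 26087725*I*sqrt(77838) ≈ 5.5364e+12 + 7.2783e+9*I
W = 5536404827585 + 26087725*I*sqrt(77838) ≈ 5.5364e+12 + 7.2783e+9*I
-W = -(5536404827585 + 26087725*I*sqrt(77838)) = -5536404827585 - 26087725*I*sqrt(77838)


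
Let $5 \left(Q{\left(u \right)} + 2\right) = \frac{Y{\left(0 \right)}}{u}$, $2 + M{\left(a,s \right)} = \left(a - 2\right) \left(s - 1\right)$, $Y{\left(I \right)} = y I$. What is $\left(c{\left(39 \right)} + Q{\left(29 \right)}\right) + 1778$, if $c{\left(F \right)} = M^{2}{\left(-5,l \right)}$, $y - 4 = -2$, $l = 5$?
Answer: $2676$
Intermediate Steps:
$y = 2$ ($y = 4 - 2 = 2$)
$Y{\left(I \right)} = 2 I$
$M{\left(a,s \right)} = -2 + \left(-1 + s\right) \left(-2 + a\right)$ ($M{\left(a,s \right)} = -2 + \left(a - 2\right) \left(s - 1\right) = -2 + \left(-2 + a\right) \left(-1 + s\right) = -2 + \left(-1 + s\right) \left(-2 + a\right)$)
$Q{\left(u \right)} = -2$ ($Q{\left(u \right)} = -2 + \frac{2 \cdot 0 \frac{1}{u}}{5} = -2 + \frac{0 \frac{1}{u}}{5} = -2 + \frac{1}{5} \cdot 0 = -2 + 0 = -2$)
$c{\left(F \right)} = 900$ ($c{\left(F \right)} = \left(\left(-1\right) \left(-5\right) - 10 - 25\right)^{2} = \left(5 - 10 - 25\right)^{2} = \left(-30\right)^{2} = 900$)
$\left(c{\left(39 \right)} + Q{\left(29 \right)}\right) + 1778 = \left(900 - 2\right) + 1778 = 898 + 1778 = 2676$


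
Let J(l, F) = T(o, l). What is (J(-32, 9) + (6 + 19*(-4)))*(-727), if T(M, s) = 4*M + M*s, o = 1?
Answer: 71246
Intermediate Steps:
J(l, F) = 4 + l (J(l, F) = 1*(4 + l) = 4 + l)
(J(-32, 9) + (6 + 19*(-4)))*(-727) = ((4 - 32) + (6 + 19*(-4)))*(-727) = (-28 + (6 - 76))*(-727) = (-28 - 70)*(-727) = -98*(-727) = 71246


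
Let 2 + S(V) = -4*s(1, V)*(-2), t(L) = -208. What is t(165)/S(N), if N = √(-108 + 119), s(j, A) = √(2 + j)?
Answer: -104/47 - 416*√3/47 ≈ -17.543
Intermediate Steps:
N = √11 ≈ 3.3166
S(V) = -2 + 8*√3 (S(V) = -2 - 4*√(2 + 1)*(-2) = -2 - 4*√3*(-2) = -2 + 8*√3)
t(165)/S(N) = -208/(-2 + 8*√3)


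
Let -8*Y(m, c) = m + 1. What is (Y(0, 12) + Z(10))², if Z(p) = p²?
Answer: 638401/64 ≈ 9975.0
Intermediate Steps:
Y(m, c) = -⅛ - m/8 (Y(m, c) = -(m + 1)/8 = -(1 + m)/8 = -⅛ - m/8)
(Y(0, 12) + Z(10))² = ((-⅛ - ⅛*0) + 10²)² = ((-⅛ + 0) + 100)² = (-⅛ + 100)² = (799/8)² = 638401/64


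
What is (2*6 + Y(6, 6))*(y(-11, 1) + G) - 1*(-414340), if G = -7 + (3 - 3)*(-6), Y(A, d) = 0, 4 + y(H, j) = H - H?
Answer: 414208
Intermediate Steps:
y(H, j) = -4 (y(H, j) = -4 + (H - H) = -4 + 0 = -4)
G = -7 (G = -7 + 0*(-6) = -7 + 0 = -7)
(2*6 + Y(6, 6))*(y(-11, 1) + G) - 1*(-414340) = (2*6 + 0)*(-4 - 7) - 1*(-414340) = (12 + 0)*(-11) + 414340 = 12*(-11) + 414340 = -132 + 414340 = 414208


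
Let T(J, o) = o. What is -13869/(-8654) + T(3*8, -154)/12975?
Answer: 178617559/112285650 ≈ 1.5907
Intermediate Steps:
-13869/(-8654) + T(3*8, -154)/12975 = -13869/(-8654) - 154/12975 = -13869*(-1/8654) - 154*1/12975 = 13869/8654 - 154/12975 = 178617559/112285650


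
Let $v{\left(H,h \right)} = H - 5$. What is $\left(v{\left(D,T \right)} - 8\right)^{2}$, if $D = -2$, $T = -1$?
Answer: $225$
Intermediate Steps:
$v{\left(H,h \right)} = -5 + H$
$\left(v{\left(D,T \right)} - 8\right)^{2} = \left(\left(-5 - 2\right) - 8\right)^{2} = \left(-7 - 8\right)^{2} = \left(-15\right)^{2} = 225$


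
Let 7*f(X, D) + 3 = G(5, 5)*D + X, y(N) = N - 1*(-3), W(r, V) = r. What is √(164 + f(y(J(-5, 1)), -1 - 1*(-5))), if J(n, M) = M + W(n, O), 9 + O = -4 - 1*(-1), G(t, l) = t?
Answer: 2*√2037/7 ≈ 12.895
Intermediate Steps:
O = -12 (O = -9 + (-4 - 1*(-1)) = -9 + (-4 + 1) = -9 - 3 = -12)
J(n, M) = M + n
y(N) = 3 + N (y(N) = N + 3 = 3 + N)
f(X, D) = -3/7 + X/7 + 5*D/7 (f(X, D) = -3/7 + (5*D + X)/7 = -3/7 + (X + 5*D)/7 = -3/7 + (X/7 + 5*D/7) = -3/7 + X/7 + 5*D/7)
√(164 + f(y(J(-5, 1)), -1 - 1*(-5))) = √(164 + (-3/7 + (3 + (1 - 5))/7 + 5*(-1 - 1*(-5))/7)) = √(164 + (-3/7 + (3 - 4)/7 + 5*(-1 + 5)/7)) = √(164 + (-3/7 + (⅐)*(-1) + (5/7)*4)) = √(164 + (-3/7 - ⅐ + 20/7)) = √(164 + 16/7) = √(1164/7) = 2*√2037/7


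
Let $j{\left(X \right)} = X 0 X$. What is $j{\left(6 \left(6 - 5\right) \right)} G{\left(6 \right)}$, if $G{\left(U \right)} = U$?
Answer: $0$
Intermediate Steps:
$j{\left(X \right)} = 0$ ($j{\left(X \right)} = 0 X = 0$)
$j{\left(6 \left(6 - 5\right) \right)} G{\left(6 \right)} = 0 \cdot 6 = 0$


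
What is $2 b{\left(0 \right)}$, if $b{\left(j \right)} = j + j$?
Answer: $0$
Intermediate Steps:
$b{\left(j \right)} = 2 j$
$2 b{\left(0 \right)} = 2 \cdot 2 \cdot 0 = 2 \cdot 0 = 0$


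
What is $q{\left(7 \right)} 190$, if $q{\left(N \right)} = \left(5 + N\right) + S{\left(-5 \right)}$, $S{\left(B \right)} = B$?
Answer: $1330$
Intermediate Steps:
$q{\left(N \right)} = N$ ($q{\left(N \right)} = \left(5 + N\right) - 5 = N$)
$q{\left(7 \right)} 190 = 7 \cdot 190 = 1330$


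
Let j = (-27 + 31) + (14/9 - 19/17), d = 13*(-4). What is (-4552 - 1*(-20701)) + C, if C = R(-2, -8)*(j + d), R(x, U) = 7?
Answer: 2419858/153 ≈ 15816.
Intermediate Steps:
d = -52
j = 679/153 (j = 4 + (14*(⅑) - 19*1/17) = 4 + (14/9 - 19/17) = 4 + 67/153 = 679/153 ≈ 4.4379)
C = -50939/153 (C = 7*(679/153 - 52) = 7*(-7277/153) = -50939/153 ≈ -332.93)
(-4552 - 1*(-20701)) + C = (-4552 - 1*(-20701)) - 50939/153 = (-4552 + 20701) - 50939/153 = 16149 - 50939/153 = 2419858/153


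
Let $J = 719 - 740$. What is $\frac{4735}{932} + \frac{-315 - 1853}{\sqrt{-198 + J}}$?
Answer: $\frac{4735}{932} + \frac{2168 i \sqrt{219}}{219} \approx 5.0805 + 146.5 i$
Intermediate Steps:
$J = -21$ ($J = 719 - 740 = -21$)
$\frac{4735}{932} + \frac{-315 - 1853}{\sqrt{-198 + J}} = \frac{4735}{932} + \frac{-315 - 1853}{\sqrt{-198 - 21}} = 4735 \cdot \frac{1}{932} + \frac{-315 - 1853}{\sqrt{-219}} = \frac{4735}{932} - \frac{2168}{i \sqrt{219}} = \frac{4735}{932} - 2168 \left(- \frac{i \sqrt{219}}{219}\right) = \frac{4735}{932} + \frac{2168 i \sqrt{219}}{219}$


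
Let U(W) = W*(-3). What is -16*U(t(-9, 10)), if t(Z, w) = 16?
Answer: 768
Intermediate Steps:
U(W) = -3*W
-16*U(t(-9, 10)) = -(-48)*16 = -16*(-48) = 768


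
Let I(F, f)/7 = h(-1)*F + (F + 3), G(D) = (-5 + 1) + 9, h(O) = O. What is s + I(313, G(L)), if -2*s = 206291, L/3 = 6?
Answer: -206249/2 ≈ -1.0312e+5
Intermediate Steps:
L = 18 (L = 3*6 = 18)
s = -206291/2 (s = -½*206291 = -206291/2 ≈ -1.0315e+5)
G(D) = 5 (G(D) = -4 + 9 = 5)
I(F, f) = 21 (I(F, f) = 7*(-F + (F + 3)) = 7*(-F + (3 + F)) = 7*3 = 21)
s + I(313, G(L)) = -206291/2 + 21 = -206249/2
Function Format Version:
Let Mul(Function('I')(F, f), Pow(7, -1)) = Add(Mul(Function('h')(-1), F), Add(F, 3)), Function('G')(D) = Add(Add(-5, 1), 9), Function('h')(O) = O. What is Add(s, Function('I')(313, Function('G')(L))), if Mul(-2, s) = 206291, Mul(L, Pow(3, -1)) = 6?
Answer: Rational(-206249, 2) ≈ -1.0312e+5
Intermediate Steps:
L = 18 (L = Mul(3, 6) = 18)
s = Rational(-206291, 2) (s = Mul(Rational(-1, 2), 206291) = Rational(-206291, 2) ≈ -1.0315e+5)
Function('G')(D) = 5 (Function('G')(D) = Add(-4, 9) = 5)
Function('I')(F, f) = 21 (Function('I')(F, f) = Mul(7, Add(Mul(-1, F), Add(F, 3))) = Mul(7, Add(Mul(-1, F), Add(3, F))) = Mul(7, 3) = 21)
Add(s, Function('I')(313, Function('G')(L))) = Add(Rational(-206291, 2), 21) = Rational(-206249, 2)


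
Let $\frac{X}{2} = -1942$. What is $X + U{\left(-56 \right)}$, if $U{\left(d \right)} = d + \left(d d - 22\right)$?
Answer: $-826$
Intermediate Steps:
$X = -3884$ ($X = 2 \left(-1942\right) = -3884$)
$U{\left(d \right)} = -22 + d + d^{2}$ ($U{\left(d \right)} = d + \left(d^{2} - 22\right) = d + \left(-22 + d^{2}\right) = -22 + d + d^{2}$)
$X + U{\left(-56 \right)} = -3884 - \left(78 - 3136\right) = -3884 - -3058 = -3884 + 3058 = -826$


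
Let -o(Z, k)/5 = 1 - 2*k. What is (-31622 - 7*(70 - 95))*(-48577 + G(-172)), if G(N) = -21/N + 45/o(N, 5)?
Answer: 262741288797/172 ≈ 1.5276e+9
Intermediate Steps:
o(Z, k) = -5 + 10*k (o(Z, k) = -5*(1 - 2*k) = -5 + 10*k)
G(N) = 1 - 21/N (G(N) = -21/N + 45/(-5 + 10*5) = -21/N + 45/(-5 + 50) = -21/N + 45/45 = -21/N + 45*(1/45) = -21/N + 1 = 1 - 21/N)
(-31622 - 7*(70 - 95))*(-48577 + G(-172)) = (-31622 - 7*(70 - 95))*(-48577 + (-21 - 172)/(-172)) = (-31622 - 7*(-25))*(-48577 - 1/172*(-193)) = (-31622 + 175)*(-48577 + 193/172) = -31447*(-8355051/172) = 262741288797/172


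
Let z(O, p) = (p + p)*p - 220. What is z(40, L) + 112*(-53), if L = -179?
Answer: 57926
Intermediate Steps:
z(O, p) = -220 + 2*p² (z(O, p) = (2*p)*p - 220 = 2*p² - 220 = -220 + 2*p²)
z(40, L) + 112*(-53) = (-220 + 2*(-179)²) + 112*(-53) = (-220 + 2*32041) - 5936 = (-220 + 64082) - 5936 = 63862 - 5936 = 57926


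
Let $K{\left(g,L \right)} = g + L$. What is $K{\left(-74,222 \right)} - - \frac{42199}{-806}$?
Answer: $\frac{77089}{806} \approx 95.644$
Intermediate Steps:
$K{\left(g,L \right)} = L + g$
$K{\left(-74,222 \right)} - - \frac{42199}{-806} = \left(222 - 74\right) - - \frac{42199}{-806} = 148 - \left(-42199\right) \left(- \frac{1}{806}\right) = 148 - \frac{42199}{806} = \frac{77089}{806}$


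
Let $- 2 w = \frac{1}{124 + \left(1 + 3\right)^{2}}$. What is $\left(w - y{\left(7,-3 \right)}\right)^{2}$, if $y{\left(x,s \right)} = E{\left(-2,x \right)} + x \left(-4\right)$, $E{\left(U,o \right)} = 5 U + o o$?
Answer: $\frac{9492561}{78400} \approx 121.08$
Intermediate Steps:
$E{\left(U,o \right)} = o^{2} + 5 U$ ($E{\left(U,o \right)} = 5 U + o^{2} = o^{2} + 5 U$)
$y{\left(x,s \right)} = -10 + x^{2} - 4 x$ ($y{\left(x,s \right)} = \left(x^{2} + 5 \left(-2\right)\right) + x \left(-4\right) = \left(x^{2} - 10\right) - 4 x = \left(-10 + x^{2}\right) - 4 x = -10 + x^{2} - 4 x$)
$w = - \frac{1}{280}$ ($w = - \frac{1}{2 \left(124 + \left(1 + 3\right)^{2}\right)} = - \frac{1}{2 \left(124 + 4^{2}\right)} = - \frac{1}{2 \left(124 + 16\right)} = - \frac{1}{2 \cdot 140} = \left(- \frac{1}{2}\right) \frac{1}{140} = - \frac{1}{280} \approx -0.0035714$)
$\left(w - y{\left(7,-3 \right)}\right)^{2} = \left(- \frac{1}{280} - \left(-10 + 7^{2} - 28\right)\right)^{2} = \left(- \frac{1}{280} - \left(-10 + 49 - 28\right)\right)^{2} = \left(- \frac{1}{280} - 11\right)^{2} = \left(- \frac{3081}{280}\right)^{2} = \frac{9492561}{78400}$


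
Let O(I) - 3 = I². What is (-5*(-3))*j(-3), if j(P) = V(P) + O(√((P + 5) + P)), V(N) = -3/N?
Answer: 45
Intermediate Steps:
O(I) = 3 + I²
j(P) = 8 - 3/P + 2*P (j(P) = -3/P + (3 + (√((P + 5) + P))²) = -3/P + (3 + (√((5 + P) + P))²) = -3/P + (3 + (√(5 + 2*P))²) = -3/P + (3 + (5 + 2*P)) = -3/P + (8 + 2*P) = 8 - 3/P + 2*P)
(-5*(-3))*j(-3) = (-5*(-3))*(8 - 3/(-3) + 2*(-3)) = 15*(8 - 3*(-⅓) - 6) = 15*(8 + 1 - 6) = 15*3 = 45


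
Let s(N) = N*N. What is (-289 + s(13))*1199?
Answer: -143880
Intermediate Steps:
s(N) = N²
(-289 + s(13))*1199 = (-289 + 13²)*1199 = (-289 + 169)*1199 = -120*1199 = -143880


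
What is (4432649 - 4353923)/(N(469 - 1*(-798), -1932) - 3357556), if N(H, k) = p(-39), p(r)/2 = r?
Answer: -39363/1678817 ≈ -0.023447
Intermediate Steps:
p(r) = 2*r
N(H, k) = -78 (N(H, k) = 2*(-39) = -78)
(4432649 - 4353923)/(N(469 - 1*(-798), -1932) - 3357556) = (4432649 - 4353923)/(-78 - 3357556) = 78726/(-3357634) = 78726*(-1/3357634) = -39363/1678817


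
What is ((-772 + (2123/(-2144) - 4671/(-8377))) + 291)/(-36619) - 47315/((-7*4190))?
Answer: 3137210438796543/1928998277135776 ≈ 1.6263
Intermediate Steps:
((-772 + (2123/(-2144) - 4671/(-8377))) + 291)/(-36619) - 47315/((-7*4190)) = ((-772 + (2123*(-1/2144) - 4671*(-1/8377))) + 291)*(-1/36619) - 47315/(-29330) = ((-772 + (-2123/2144 + 4671/8377)) + 291)*(-1/36619) - 47315*(-1/29330) = ((-772 - 7769747/17960288) + 291)*(-1/36619) + 9463/5866 = (-13873112083/17960288 + 291)*(-1/36619) + 9463/5866 = -8646668275/17960288*(-1/36619) + 9463/5866 = 8646668275/657687786272 + 9463/5866 = 3137210438796543/1928998277135776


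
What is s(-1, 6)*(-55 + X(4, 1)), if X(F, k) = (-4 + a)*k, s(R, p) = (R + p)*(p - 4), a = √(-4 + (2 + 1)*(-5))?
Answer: -590 + 10*I*√19 ≈ -590.0 + 43.589*I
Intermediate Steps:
a = I*√19 (a = √(-4 + 3*(-5)) = √(-4 - 15) = √(-19) = I*√19 ≈ 4.3589*I)
s(R, p) = (-4 + p)*(R + p) (s(R, p) = (R + p)*(-4 + p) = (-4 + p)*(R + p))
X(F, k) = k*(-4 + I*√19) (X(F, k) = (-4 + I*√19)*k = k*(-4 + I*√19))
s(-1, 6)*(-55 + X(4, 1)) = (6² - 4*(-1) - 4*6 - 1*6)*(-55 + 1*(-4 + I*√19)) = (36 + 4 - 24 - 6)*(-55 + (-4 + I*√19)) = 10*(-59 + I*√19) = -590 + 10*I*√19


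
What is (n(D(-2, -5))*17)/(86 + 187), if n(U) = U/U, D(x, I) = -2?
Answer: 17/273 ≈ 0.062271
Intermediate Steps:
n(U) = 1
(n(D(-2, -5))*17)/(86 + 187) = (1*17)/(86 + 187) = 17/273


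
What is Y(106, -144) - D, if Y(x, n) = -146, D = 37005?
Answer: -37151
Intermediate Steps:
Y(106, -144) - D = -146 - 1*37005 = -146 - 37005 = -37151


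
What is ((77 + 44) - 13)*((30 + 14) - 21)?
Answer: 2484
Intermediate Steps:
((77 + 44) - 13)*((30 + 14) - 21) = (121 - 13)*(44 - 21) = 108*23 = 2484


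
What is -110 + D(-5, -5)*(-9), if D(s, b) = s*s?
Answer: -335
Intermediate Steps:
D(s, b) = s²
-110 + D(-5, -5)*(-9) = -110 + (-5)²*(-9) = -110 + 25*(-9) = -110 - 225 = -335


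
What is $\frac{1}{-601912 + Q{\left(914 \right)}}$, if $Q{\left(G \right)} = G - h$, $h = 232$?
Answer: $- \frac{1}{601230} \approx -1.6633 \cdot 10^{-6}$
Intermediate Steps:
$Q{\left(G \right)} = -232 + G$ ($Q{\left(G \right)} = G - 232 = -232 + G$)
$\frac{1}{-601912 + Q{\left(914 \right)}} = \frac{1}{-601912 + \left(-232 + 914\right)} = \frac{1}{-601912 + 682} = \frac{1}{-601230} = - \frac{1}{601230}$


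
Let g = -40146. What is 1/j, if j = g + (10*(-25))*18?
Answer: -1/44646 ≈ -2.2398e-5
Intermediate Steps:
j = -44646 (j = -40146 + (10*(-25))*18 = -40146 - 250*18 = -40146 - 4500 = -44646)
1/j = 1/(-44646) = -1/44646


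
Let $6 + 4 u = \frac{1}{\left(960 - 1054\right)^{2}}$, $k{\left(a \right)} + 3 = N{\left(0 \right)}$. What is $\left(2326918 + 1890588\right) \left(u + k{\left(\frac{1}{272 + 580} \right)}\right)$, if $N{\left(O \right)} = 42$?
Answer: $\frac{2794943334953}{17672} \approx 1.5816 \cdot 10^{8}$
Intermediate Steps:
$k{\left(a \right)} = 39$ ($k{\left(a \right)} = -3 + 42 = 39$)
$u = - \frac{53015}{35344}$ ($u = - \frac{3}{2} + \frac{1}{4 \left(960 - 1054\right)^{2}} = - \frac{3}{2} + \frac{1}{4 \left(-94\right)^{2}} = - \frac{3}{2} + \frac{1}{4 \cdot 8836} = - \frac{3}{2} + \frac{1}{4} \cdot \frac{1}{8836} = - \frac{3}{2} + \frac{1}{35344} = - \frac{53015}{35344} \approx -1.5$)
$\left(2326918 + 1890588\right) \left(u + k{\left(\frac{1}{272 + 580} \right)}\right) = \left(2326918 + 1890588\right) \left(- \frac{53015}{35344} + 39\right) = 4217506 \cdot \frac{1325401}{35344} = \frac{2794943334953}{17672}$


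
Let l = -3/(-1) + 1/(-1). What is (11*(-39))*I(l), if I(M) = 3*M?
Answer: -2574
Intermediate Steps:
l = 2 (l = -3*(-1) + 1*(-1) = 3 - 1 = 2)
(11*(-39))*I(l) = (11*(-39))*(3*2) = -429*6 = -2574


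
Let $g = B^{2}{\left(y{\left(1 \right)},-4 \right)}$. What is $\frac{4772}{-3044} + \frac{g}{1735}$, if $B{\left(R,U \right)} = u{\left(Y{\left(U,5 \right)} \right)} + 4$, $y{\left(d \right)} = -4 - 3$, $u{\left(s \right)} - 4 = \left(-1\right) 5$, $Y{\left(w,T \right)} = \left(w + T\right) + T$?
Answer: $- \frac{2063006}{1320335} \approx -1.5625$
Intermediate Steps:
$Y{\left(w,T \right)} = w + 2 T$ ($Y{\left(w,T \right)} = \left(T + w\right) + T = w + 2 T$)
$u{\left(s \right)} = -1$ ($u{\left(s \right)} = 4 - 5 = -1$)
$y{\left(d \right)} = -7$ ($y{\left(d \right)} = -4 - 3 = -7$)
$B{\left(R,U \right)} = 3$ ($B{\left(R,U \right)} = -1 + 4 = 3$)
$g = 9$ ($g = 3^{2} = 9$)
$\frac{4772}{-3044} + \frac{g}{1735} = \frac{4772}{-3044} + \frac{9}{1735} = 4772 \left(- \frac{1}{3044}\right) + 9 \cdot \frac{1}{1735} = - \frac{1193}{761} + \frac{9}{1735} = - \frac{2063006}{1320335}$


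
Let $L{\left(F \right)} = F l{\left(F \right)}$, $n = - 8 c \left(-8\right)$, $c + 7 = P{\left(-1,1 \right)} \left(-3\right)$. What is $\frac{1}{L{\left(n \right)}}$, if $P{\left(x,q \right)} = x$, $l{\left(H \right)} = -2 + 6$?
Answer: $- \frac{1}{1024} \approx -0.00097656$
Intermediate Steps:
$l{\left(H \right)} = 4$
$c = -4$ ($c = -7 - -3 = -7 + 3 = -4$)
$n = -256$ ($n = \left(-8\right) \left(-4\right) \left(-8\right) = 32 \left(-8\right) = -256$)
$L{\left(F \right)} = 4 F$ ($L{\left(F \right)} = F 4 = 4 F$)
$\frac{1}{L{\left(n \right)}} = \frac{1}{4 \left(-256\right)} = \frac{1}{-1024} = - \frac{1}{1024}$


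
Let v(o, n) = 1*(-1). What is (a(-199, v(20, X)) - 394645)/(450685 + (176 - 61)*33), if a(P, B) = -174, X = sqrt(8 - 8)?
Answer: -394819/454480 ≈ -0.86873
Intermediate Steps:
X = 0 (X = sqrt(0) = 0)
v(o, n) = -1
(a(-199, v(20, X)) - 394645)/(450685 + (176 - 61)*33) = (-174 - 394645)/(450685 + (176 - 61)*33) = -394819/(450685 + 115*33) = -394819/(450685 + 3795) = -394819/454480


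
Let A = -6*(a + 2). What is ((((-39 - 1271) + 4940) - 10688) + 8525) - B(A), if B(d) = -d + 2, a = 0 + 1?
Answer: 1447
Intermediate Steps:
a = 1
A = -18 (A = -6*(1 + 2) = -6*3 = -18)
B(d) = 2 - d
((((-39 - 1271) + 4940) - 10688) + 8525) - B(A) = ((((-39 - 1271) + 4940) - 10688) + 8525) - (2 - 1*(-18)) = (((-1310 + 4940) - 10688) + 8525) - (2 + 18) = ((3630 - 10688) + 8525) - 1*20 = (-7058 + 8525) - 20 = 1467 - 20 = 1447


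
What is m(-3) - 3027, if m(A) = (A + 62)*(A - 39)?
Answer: -5505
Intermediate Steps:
m(A) = (-39 + A)*(62 + A) (m(A) = (62 + A)*(-39 + A) = (-39 + A)*(62 + A))
m(-3) - 3027 = (-2418 + (-3)² + 23*(-3)) - 3027 = (-2418 + 9 - 69) - 3027 = -2478 - 3027 = -5505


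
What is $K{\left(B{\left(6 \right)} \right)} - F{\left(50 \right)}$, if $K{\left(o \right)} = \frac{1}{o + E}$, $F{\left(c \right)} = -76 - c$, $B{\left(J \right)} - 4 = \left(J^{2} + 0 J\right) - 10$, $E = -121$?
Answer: $\frac{11465}{91} \approx 125.99$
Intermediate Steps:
$B{\left(J \right)} = -6 + J^{2}$ ($B{\left(J \right)} = 4 + \left(\left(J^{2} + 0 J\right) - 10\right) = 4 + \left(\left(J^{2} + 0\right) - 10\right) = 4 + \left(J^{2} - 10\right) = 4 + \left(-10 + J^{2}\right) = -6 + J^{2}$)
$K{\left(o \right)} = \frac{1}{-121 + o}$ ($K{\left(o \right)} = \frac{1}{o - 121} = \frac{1}{-121 + o}$)
$K{\left(B{\left(6 \right)} \right)} - F{\left(50 \right)} = \frac{1}{-121 - \left(6 - 6^{2}\right)} - \left(-76 - 50\right) = \frac{1}{-121 + \left(-6 + 36\right)} - \left(-76 - 50\right) = \frac{1}{-121 + 30} - -126 = \frac{1}{-91} + 126 = - \frac{1}{91} + 126 = \frac{11465}{91}$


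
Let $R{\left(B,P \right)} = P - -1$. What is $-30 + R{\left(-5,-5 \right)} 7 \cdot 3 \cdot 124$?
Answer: $-10446$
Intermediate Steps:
$R{\left(B,P \right)} = 1 + P$ ($R{\left(B,P \right)} = P + 1 = 1 + P$)
$-30 + R{\left(-5,-5 \right)} 7 \cdot 3 \cdot 124 = -30 + \left(1 - 5\right) 7 \cdot 3 \cdot 124 = -30 + \left(-4\right) 7 \cdot 3 \cdot 124 = -30 + \left(-28\right) 3 \cdot 124 = -30 - 10416 = -10446$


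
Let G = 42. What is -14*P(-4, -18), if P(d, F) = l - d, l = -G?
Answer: 532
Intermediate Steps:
l = -42 (l = -1*42 = -42)
P(d, F) = -42 - d
-14*P(-4, -18) = -14*(-42 - 1*(-4)) = -14*(-42 + 4) = -14*(-38) = 532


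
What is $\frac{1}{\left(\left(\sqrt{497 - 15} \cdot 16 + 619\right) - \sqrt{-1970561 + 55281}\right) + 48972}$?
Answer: $\frac{1}{49591 + 16 \sqrt{482} - 4 i \sqrt{119705}} \approx 2.0008 \cdot 10^{-5} + 5.5443 \cdot 10^{-7} i$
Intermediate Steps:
$\frac{1}{\left(\left(\sqrt{497 - 15} \cdot 16 + 619\right) - \sqrt{-1970561 + 55281}\right) + 48972} = \frac{1}{\left(\left(\sqrt{482} \cdot 16 + 619\right) - \sqrt{-1915280}\right) + 48972} = \frac{1}{\left(\left(16 \sqrt{482} + 619\right) - 4 i \sqrt{119705}\right) + 48972} = \frac{1}{\left(\left(619 + 16 \sqrt{482}\right) - 4 i \sqrt{119705}\right) + 48972} = \frac{1}{\left(619 + 16 \sqrt{482} - 4 i \sqrt{119705}\right) + 48972} = \frac{1}{49591 + 16 \sqrt{482} - 4 i \sqrt{119705}}$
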